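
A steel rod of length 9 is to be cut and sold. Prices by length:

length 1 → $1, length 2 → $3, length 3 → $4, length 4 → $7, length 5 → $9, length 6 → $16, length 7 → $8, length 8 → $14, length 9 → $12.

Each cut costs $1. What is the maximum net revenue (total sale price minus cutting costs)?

19

Let net[k] be the best obtainable value from length k. For each k, try every first piece i and keep the best of price[i] + net[k−i] minus the 1 cut fee when i<k.
net[1] = 1
net[2] = 3
net[3] = 4
net[4] = 7
net[5] = 9
net[6] = 16
net[7] = 16  (first piece 1, then net[6]=16)
net[8] = 18  (first piece 2, then net[6]=16)
net[9] = 19  (first piece 3, then net[6]=16)
One optimal plan: pieces 6 + 3 (1 cut) → $20 − $1 = $19.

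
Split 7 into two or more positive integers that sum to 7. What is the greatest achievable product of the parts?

12

Define prod[k] = max over 1≤i<k of i · max(k−i, prod[k−i]); the inner max lets the remainder stay uncut if that's better.
prod[2] = 1×max(1,0) = 1×1 = 1
prod[3] = max(1×2, 2×1) = 2
prod[4] = max(1×3, 2×2, 3×1) = 4
prod[5] = max(1×4, 2×3, 3×2, 4×1) = 6
prod[6] = max(1×6, 2×4, 3×3, 4×2, 5×1) = 9
prod[7] = max(1×9, 2×6, 3×4, 4×3, 5×2, 6×1) = 12
One optimal split: 3 + 2 + 2; product 3×2×2 = 12.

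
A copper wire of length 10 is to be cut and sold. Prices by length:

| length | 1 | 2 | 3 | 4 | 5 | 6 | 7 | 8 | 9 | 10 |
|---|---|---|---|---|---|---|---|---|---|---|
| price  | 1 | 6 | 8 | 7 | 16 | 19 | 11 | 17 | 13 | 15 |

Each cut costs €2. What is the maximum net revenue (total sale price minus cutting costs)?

Let r[k] be the best obtainable value from length k. For each k, try every first piece i and keep the best of price[i] + r[k−i] minus the 2 cut fee when i<k.
r[1] = 1
r[2] = max(1+1-2, 6+0) = 6
r[3] = max(1+6-2, 6+1-2, 8+0) = 8
r[4] = max(1+8-2, 6+6-2, 8+1-2, 7+0) = 10
r[5] = max(1+10-2, 6+8-2, 8+6-2, 7+1-2, 16+0) = 16
r[6] = max(1+16-2, 6+10-2, 8+8-2, 7+6-2, 16+1-2, 19+0) = 19
r[7] = max(1+19-2, 6+16-2, 8+10-2, …, 19+1-2, 11+0) = 20
r[8] = max(1+20-2, 6+19-2, 8+16-2, …, 11+1-2, 17+0) = 23
r[9] = max(1+23-2, 6+20-2, 8+19-2, …, 17+1-2, 13+0) = 25
r[10] = max(1+25-2, 6+23-2, 8+20-2, …, 13+1-2, 15+0) = 30
One optimal plan: pieces 5 + 5 (1 cut) → €32 − €2 = €30.

30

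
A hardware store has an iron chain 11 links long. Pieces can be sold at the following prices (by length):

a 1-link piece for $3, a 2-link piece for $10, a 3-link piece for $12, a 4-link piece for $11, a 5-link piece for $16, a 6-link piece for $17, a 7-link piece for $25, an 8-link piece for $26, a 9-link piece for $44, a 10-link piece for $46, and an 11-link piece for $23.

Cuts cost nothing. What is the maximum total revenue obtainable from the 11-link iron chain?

Let best[k] be the best obtainable value from length k. For each k, try every first piece i and keep the best of price[i] + best[k−i].
best[1] = 3
best[2] = max(3+3, 10+0) = 10
best[3] = max(3+10, 10+3, 12+0) = 13
best[4] = max(3+13, 10+10, 12+3, 11+0) = 20
best[5] = max(3+20, 10+13, 12+10, 11+3, 16+0) = 23
best[6] = max(3+23, 10+20, 12+13, 11+10, 16+3, 17+0) = 30
best[7] = max(3+30, 10+23, 12+20, …, 17+3, 25+0) = 33
best[8] = max(3+33, 10+30, 12+23, …, 25+3, 26+0) = 40
best[9] = max(3+40, 10+33, 12+30, …, 26+3, 44+0) = 44
best[10] = max(3+44, 10+40, 12+33, …, 44+3, 46+0) = 50
best[11] = max(3+50, 10+44, 12+40, …, 46+3, 23+0) = 54
One optimal cutting: 9 + 2 → $44 + $10 = $54.

54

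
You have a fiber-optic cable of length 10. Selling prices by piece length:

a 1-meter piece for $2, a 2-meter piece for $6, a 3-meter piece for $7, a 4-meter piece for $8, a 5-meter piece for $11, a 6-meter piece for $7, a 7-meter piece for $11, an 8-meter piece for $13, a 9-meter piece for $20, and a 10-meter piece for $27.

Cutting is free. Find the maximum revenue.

Consider every possible first cut. best[k] is the best of p[i]+best[k−i] over all sellable i≤k.
best[1] = 2
best[2] = max(2+2, 6+0) = 6
best[3] = max(2+6, 6+2, 7+0) = 8
best[4] = max(2+8, 6+6, 7+2, 8+0) = 12
best[5] = max(2+12, 6+8, 7+6, 8+2, 11+0) = 14
best[6] = max(2+14, 6+12, 7+8, 8+6, 11+2, 7+0) = 18
best[7] = max(2+18, 6+14, 7+12, …, 7+2, 11+0) = 20
best[8] = max(2+20, 6+18, 7+14, …, 11+2, 13+0) = 24
best[9] = max(2+24, 6+20, 7+18, …, 13+2, 20+0) = 26
best[10] = max(2+26, 6+24, 7+20, …, 20+2, 27+0) = 30
One optimal cutting: 2 + 2 + 2 + 2 + 2 → $6 + $6 + $6 + $6 + $6 = $30.

30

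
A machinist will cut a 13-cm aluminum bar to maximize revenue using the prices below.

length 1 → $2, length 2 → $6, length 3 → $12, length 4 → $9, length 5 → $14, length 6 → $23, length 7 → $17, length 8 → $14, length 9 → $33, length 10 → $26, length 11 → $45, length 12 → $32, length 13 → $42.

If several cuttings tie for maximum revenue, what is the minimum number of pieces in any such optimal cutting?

2

Let r[k] be the best obtainable value from length k. For each k, try every first piece i and keep the best of price[i] + r[k−i].
r[1] = 2
r[2] = 6
r[3] = 12
r[4] = 14  (first piece 1, then r[3]=12)
r[5] = 18  (first piece 2, then r[3]=12)
r[6] = 24  (first piece 3, then r[3]=12)
r[7] = 26  (first piece 1, then r[6]=24)
r[8] = 30  (first piece 2, then r[6]=24)
r[9] = 36  (first piece 3, then r[6]=24)
r[10] = 38  (first piece 1, then r[9]=36)
r[11] = 45
r[12] = 48  (first piece 3, then r[9]=36)
r[13] = 51  (first piece 2, then r[11]=45)
Maximum revenue is $51.
Now minimize piece count subject to staying optimal: for each k, pieces[k] = 1 + min over i with p[i]+r[k−i]=r[k] of pieces[k−i].
pieces[10] = 4
pieces[11] = 1
pieces[12] = 4
pieces[13] = 2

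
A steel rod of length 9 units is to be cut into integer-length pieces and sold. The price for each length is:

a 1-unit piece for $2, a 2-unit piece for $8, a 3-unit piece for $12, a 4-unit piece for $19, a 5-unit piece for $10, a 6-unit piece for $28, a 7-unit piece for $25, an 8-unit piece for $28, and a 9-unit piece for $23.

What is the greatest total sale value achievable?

40

Consider every possible first cut. best[k] is the best of p[i]+best[k−i] over all sellable i≤k.
best[1] = 2
best[2] = 8
best[3] = 12
best[4] = 19
best[5] = 21  (first piece 1, then best[4]=19)
best[6] = 28
best[7] = 31  (first piece 3, then best[4]=19)
best[8] = 38  (first piece 4, then best[4]=19)
best[9] = 40  (first piece 1, then best[8]=38)
One optimal cutting: 4 + 4 + 1 → $19 + $19 + $2 = $40.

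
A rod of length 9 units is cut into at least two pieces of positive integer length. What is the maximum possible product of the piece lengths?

27

Define f[k] = max over 1≤i<k of i · max(k−i, f[k−i]); the inner max lets the remainder stay uncut if that's better.
f[2] = 1*max(1,0) = 1*1 = 1
f[3] = 1*max(2,1) = 1*2 = 2
f[4] = 2*max(2,1) = 2*2 = 4
f[5] = 2*max(3,2) = 2*3 = 6
f[6] = 3*max(3,2) = 3*3 = 9
f[7] = 2*max(5,6) = 2*6 = 12
f[8] = 2*max(6,9) = 2*9 = 18
f[9] = 3*max(6,9) = 3*9 = 27
One optimal split: 3 + 3 + 3; product 3*3*3 = 27.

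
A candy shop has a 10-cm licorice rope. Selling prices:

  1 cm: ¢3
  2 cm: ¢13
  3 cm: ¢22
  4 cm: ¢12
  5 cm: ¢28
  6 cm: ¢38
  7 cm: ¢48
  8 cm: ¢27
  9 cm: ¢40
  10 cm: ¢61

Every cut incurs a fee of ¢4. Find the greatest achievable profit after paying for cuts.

Build v[k] bottom-up: v[k] = max over allowed piece i of (p[i] + v[k−i]) − 4 per cut.
v[1] = 3
v[2] = max(3+3-4, 13+0) = 13
v[3] = max(3+13-4, 13+3-4, 22+0) = 22
v[4] = max(3+22-4, 13+13-4, 22+3-4, 12+0) = 22
v[5] = max(3+22-4, 13+22-4, 22+13-4, 12+3-4, 28+0) = 31
v[6] = max(3+31-4, 13+22-4, 22+22-4, 12+13-4, 28+3-4, 38+0) = 40
v[7] = max(3+40-4, 13+31-4, 22+22-4, …, 38+3-4, 48+0) = 48
v[8] = max(3+48-4, 13+40-4, 22+31-4, …, 48+3-4, 27+0) = 49
v[9] = max(3+49-4, 13+48-4, 22+40-4, …, 27+3-4, 40+0) = 58
v[10] = max(3+58-4, 13+49-4, 22+48-4, …, 40+3-4, 61+0) = 66
One optimal plan: pieces 7 + 3 (1 cut) → ¢70 − ¢4 = ¢66.

66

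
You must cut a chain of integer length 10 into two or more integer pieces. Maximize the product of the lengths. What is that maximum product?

36

Define m[k] = max over 1≤i<k of i · max(k−i, m[k−i]); the inner max lets the remainder stay uncut if that's better.
Small cases: m[2]=1.
m[3] = max(1*2, 2*1) = 2
m[4] = max(1*3, 2*2, 3*1) = 4
m[5] = max(1*4, 2*3, 3*2, 4*1) = 6
m[6] = max(1*6, 2*4, 3*3, 4*2, 5*1) = 9
m[7] = max(1*9, 2*6, 3*4, 4*3, 5*2, 6*1) = 12
m[8] = max(1*12, 2*9, 3*6, …, 6*2, 7*1) = 18
m[9] = max(1*18, 2*12, 3*9, …, 7*2, 8*1) = 27
m[10] = max(1*27, 2*18, 3*12, …, 8*2, 9*1) = 36
One optimal split: 3 + 3 + 2 + 2; product 3*3*2*2 = 36.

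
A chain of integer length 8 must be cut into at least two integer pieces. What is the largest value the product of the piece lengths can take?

Define m[k] = max over 1≤i<k of i · max(k−i, m[k−i]); the inner max lets the remainder stay uncut if that's better.
m[2] = 1·max(1,0) = 1·1 = 1
m[3] = 1·max(2,1) = 1·2 = 2
m[4] = 2·max(2,1) = 2·2 = 4
m[5] = 2·max(3,2) = 2·3 = 6
m[6] = 3·max(3,2) = 3·3 = 9
m[7] = 2·max(5,6) = 2·6 = 12
m[8] = 2·max(6,9) = 2·9 = 18
One optimal split: 3 + 3 + 2; product 3·3·2 = 18.

18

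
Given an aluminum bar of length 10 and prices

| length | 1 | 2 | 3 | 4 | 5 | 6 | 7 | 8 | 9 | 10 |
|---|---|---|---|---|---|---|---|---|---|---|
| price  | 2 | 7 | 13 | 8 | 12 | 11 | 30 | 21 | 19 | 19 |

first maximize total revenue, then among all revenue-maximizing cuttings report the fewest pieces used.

2

Build r[k] bottom-up: r[k] = max over allowed piece i of (p[i] + r[k−i]).
r[1] = 2
r[2] = max(2+2, 7+0) = 7
r[3] = max(2+7, 7+2, 13+0) = 13
r[4] = max(2+13, 7+7, 13+2, 8+0) = 15
r[5] = max(2+15, 7+13, 13+7, 8+2, 12+0) = 20
r[6] = max(2+20, 7+15, 13+13, 8+7, 12+2, 11+0) = 26
r[7] = max(2+26, 7+20, 13+15, …, 11+2, 30+0) = 30
r[8] = max(2+30, 7+26, 13+20, …, 30+2, 21+0) = 33
r[9] = max(2+33, 7+30, 13+26, …, 21+2, 19+0) = 39
r[10] = max(2+39, 7+33, 13+30, …, 19+2, 19+0) = 43
Maximum revenue is $43.
Now minimize piece count subject to staying optimal: for each k, pieces[k] = 1 + min over i with p[i]+r[k−i]=r[k] of pieces[k−i].
pieces[7] = 1
pieces[8] = 3
pieces[9] = 3
pieces[10] = 2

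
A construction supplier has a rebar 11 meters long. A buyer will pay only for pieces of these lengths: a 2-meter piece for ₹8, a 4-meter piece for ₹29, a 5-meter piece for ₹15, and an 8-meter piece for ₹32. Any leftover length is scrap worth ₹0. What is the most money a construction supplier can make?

66

Let f[k] be the best obtainable value from length k. For each k, try every first piece i and keep the best of price[i] + f[k−i].
f[1] = 0
f[2] = 8
f[3] = 8
f[4] = 29
f[5] = 29
f[6] = 37  (first piece 2, then f[4]=29)
f[7] = 37
f[8] = 58  (first piece 4, then f[4]=29)
f[9] = 58
f[10] = 66  (first piece 2, then f[8]=58)
f[11] = 66
One optimal cutting: pieces 4 + 4 + 2 with 1 meter of scrap → ₹66.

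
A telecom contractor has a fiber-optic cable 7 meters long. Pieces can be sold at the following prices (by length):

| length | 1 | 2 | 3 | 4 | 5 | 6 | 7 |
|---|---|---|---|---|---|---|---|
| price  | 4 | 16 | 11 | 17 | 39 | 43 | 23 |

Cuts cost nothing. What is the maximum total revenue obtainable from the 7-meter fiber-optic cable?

Let R[k] be the best obtainable value from length k. For each k, try every first piece i and keep the best of price[i] + R[k−i].
R[1] = 4
R[2] = 16
R[3] = 20  (first piece 1, then R[2]=16)
R[4] = 32  (first piece 2, then R[2]=16)
R[5] = 39
R[6] = 48  (first piece 2, then R[4]=32)
R[7] = 55  (first piece 2, then R[5]=39)
One optimal cutting: 5 + 2 → $39 + $16 = $55.

55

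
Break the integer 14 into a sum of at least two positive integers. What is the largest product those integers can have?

Define g[k] = max over 1≤i<k of i · max(k−i, g[k−i]); the inner max lets the remainder stay uncut if that's better.
Small cases: g[2]=1, g[3]=2, g[4]=4, g[5]=6, g[6]=9, g[7]=12, g[8]=18, g[9]=27.
g[10] = 2·max(8,18) = 2·18 = 36
g[11] = 2·max(9,27) = 2·27 = 54
g[12] = 3·max(9,27) = 3·27 = 81
g[13] = 2·max(11,54) = 2·54 = 108
g[14] = 2·max(12,81) = 2·81 = 162
One optimal split: 3 + 3 + 3 + 3 + 2; product 3·3·3·3·2 = 162.

162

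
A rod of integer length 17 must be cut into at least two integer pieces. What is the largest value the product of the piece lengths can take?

Define f[k] = max over 1≤i<k of i · max(k−i, f[k−i]); the inner max lets the remainder stay uncut if that's better.
f[2] = 1·max(1,0) = 1·1 = 1
f[3] = 1·max(2,1) = 1·2 = 2
f[4] = 2·max(2,1) = 2·2 = 4
f[5] = 2·max(3,2) = 2·3 = 6
f[6] = 3·max(3,2) = 3·3 = 9
f[7] = 2·max(5,6) = 2·6 = 12
f[8] = 2·max(6,9) = 2·9 = 18
f[9] = 3·max(6,9) = 3·9 = 27
f[10] = 2·max(8,18) = 2·18 = 36
f[11] = 2·max(9,27) = 2·27 = 54
f[12] = 3·max(9,27) = 3·27 = 81
f[13] = 2·max(11,54) = 2·54 = 108
f[14] = 2·max(12,81) = 2·81 = 162
f[15] = 3·max(12,81) = 3·81 = 243
f[16] = 2·max(14,162) = 2·162 = 324
f[17] = 2·max(15,243) = 2·243 = 486
One optimal split: 3 + 3 + 3 + 3 + 3 + 2; product 3·3·3·3·3·2 = 486.

486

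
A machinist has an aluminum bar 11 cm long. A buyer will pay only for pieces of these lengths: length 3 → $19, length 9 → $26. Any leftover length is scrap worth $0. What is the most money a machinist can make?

57

Consider every possible first cut. best[k] is the best of p[i]+best[k−i] over all sellable i≤k.
best[1] = 0
best[2] = 0
best[3] = 19
best[4] = 19
best[5] = 19
best[6] = 38  (first piece 3, then best[3]=19)
best[7] = 38
best[8] = 38
best[9] = 57  (first piece 3, then best[6]=38)
best[10] = 57
best[11] = 57
One optimal cutting: pieces 3 + 3 + 3 with 2 cm of scrap → $57.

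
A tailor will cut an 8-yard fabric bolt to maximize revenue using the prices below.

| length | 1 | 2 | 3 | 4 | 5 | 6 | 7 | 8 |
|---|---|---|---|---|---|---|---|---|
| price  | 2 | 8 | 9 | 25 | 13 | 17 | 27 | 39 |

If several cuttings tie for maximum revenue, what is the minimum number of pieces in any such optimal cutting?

2

Build r[k] bottom-up: r[k] = max over allowed piece i of (p[i] + r[k−i]).
r[1] = 2
r[2] = max(2+2, 8+0) = 8
r[3] = max(2+8, 8+2, 9+0) = 10
r[4] = max(2+10, 8+8, 9+2, 25+0) = 25
r[5] = max(2+25, 8+10, 9+8, 25+2, 13+0) = 27
r[6] = max(2+27, 8+25, 9+10, 25+8, 13+2, 17+0) = 33
r[7] = max(2+33, 8+27, 9+25, …, 17+2, 27+0) = 35
r[8] = max(2+35, 8+33, 9+27, …, 27+2, 39+0) = 50
Maximum revenue is $50.
Now minimize piece count subject to staying optimal: for each k, pieces[k] = 1 + min over i with p[i]+r[k−i]=r[k] of pieces[k−i].
pieces[5] = 2
pieces[6] = 2
pieces[7] = 3
pieces[8] = 2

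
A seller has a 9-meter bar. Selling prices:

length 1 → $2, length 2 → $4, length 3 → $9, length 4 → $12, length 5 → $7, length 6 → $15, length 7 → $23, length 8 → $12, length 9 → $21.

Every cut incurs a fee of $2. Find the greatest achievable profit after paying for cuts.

Let net[k] be the best obtainable value from length k. For each k, try every first piece i and keep the best of price[i] + net[k−i] minus the 2 cut fee when i<k.
net[1] = 2
net[2] = 4
net[3] = 9
net[4] = 12
net[5] = 12  (first piece 1, then net[4]=12)
net[6] = 16  (first piece 3, then net[3]=9)
net[7] = 23
net[8] = 23  (first piece 1, then net[7]=23)
net[9] = 25  (first piece 2, then net[7]=23)
One optimal plan: pieces 7 + 2 (1 cut) → $27 − $2 = $25.

25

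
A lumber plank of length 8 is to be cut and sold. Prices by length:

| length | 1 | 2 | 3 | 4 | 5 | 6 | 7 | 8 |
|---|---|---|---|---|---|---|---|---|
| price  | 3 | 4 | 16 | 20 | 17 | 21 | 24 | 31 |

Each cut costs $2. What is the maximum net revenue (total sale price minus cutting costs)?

38

Let r[k] be the best obtainable value from length k. For each k, try every first piece i and keep the best of price[i] + r[k−i] minus the 2 cut fee when i<k.
r[1] = 3
r[2] = max(3+3-2, 4+0) = 4
r[3] = max(3+4-2, 4+3-2, 16+0) = 16
r[4] = max(3+16-2, 4+4-2, 16+3-2, 20+0) = 20
r[5] = max(3+20-2, 4+16-2, 16+4-2, 20+3-2, 17+0) = 21
r[6] = max(3+21-2, 4+20-2, 16+16-2, 20+4-2, 17+3-2, 21+0) = 30
r[7] = max(3+30-2, 4+21-2, 16+20-2, …, 21+3-2, 24+0) = 34
r[8] = max(3+34-2, 4+30-2, 16+21-2, …, 24+3-2, 31+0) = 38
One optimal plan: pieces 4 + 4 (1 cut) → $40 − $2 = $38.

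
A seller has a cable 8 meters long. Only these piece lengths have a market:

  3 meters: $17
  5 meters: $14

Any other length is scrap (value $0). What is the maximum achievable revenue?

34

Build best[k] bottom-up: best[k] = max over allowed piece i of (p[i] + best[k−i]).
best[1] = 0
best[2] = 0
best[3] = 17
best[4] = 17
best[5] = max(17+0, 14+0) = 17
best[6] = max(17+17, 14+0) = 34
best[7] = max(17+17, 14+0) = 34
best[8] = max(17+17, 14+17) = 34
One optimal cutting: pieces 3 + 3 with 2 meters of scrap → $34.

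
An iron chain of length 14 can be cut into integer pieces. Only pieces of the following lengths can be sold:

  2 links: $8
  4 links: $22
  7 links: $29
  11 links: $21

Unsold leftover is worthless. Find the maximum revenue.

74

Build f[k] bottom-up: f[k] = max over allowed piece i of (p[i] + f[k−i]).
f[1] = 0
f[2] = 8
f[3] = 8
f[4] = max(8+8, 22+0) = 22
f[5] = max(8+8, 22+0) = 22
f[6] = max(8+22, 22+8) = 30
f[7] = max(8+22, 22+8, 29+0) = 30
f[8] = max(8+30, 22+22, 29+0) = 44
f[9] = max(8+30, 22+22, 29+8) = 44
f[10] = max(8+44, 22+30, 29+8) = 52
f[11] = max(8+44, 22+30, 29+22, 21+0) = 52
f[12] = max(8+52, 22+44, 29+22, 21+0) = 66
f[13] = max(8+52, 22+44, 29+30, 21+8) = 66
f[14] = max(8+66, 22+52, 29+30, 21+8) = 74
One optimal cutting: 4 + 4 + 4 + 2 → $74.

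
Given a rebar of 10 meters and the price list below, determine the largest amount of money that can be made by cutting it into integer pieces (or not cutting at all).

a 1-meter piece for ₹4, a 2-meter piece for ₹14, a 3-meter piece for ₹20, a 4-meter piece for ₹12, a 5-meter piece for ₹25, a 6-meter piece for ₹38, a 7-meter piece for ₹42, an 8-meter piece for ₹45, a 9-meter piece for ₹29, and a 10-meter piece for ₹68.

Build best[k] bottom-up: best[k] = max over allowed piece i of (p[i] + best[k−i]).
best[1] = 4
best[2] = max(4+4, 14+0) = 14
best[3] = max(4+14, 14+4, 20+0) = 20
best[4] = max(4+20, 14+14, 20+4, 12+0) = 28
best[5] = max(4+28, 14+20, 20+14, 12+4, 25+0) = 34
best[6] = max(4+34, 14+28, 20+20, 12+14, 25+4, 38+0) = 42
best[7] = max(4+42, 14+34, 20+28, …, 38+4, 42+0) = 48
best[8] = max(4+48, 14+42, 20+34, …, 42+4, 45+0) = 56
best[9] = max(4+56, 14+48, 20+42, …, 45+4, 29+0) = 62
best[10] = max(4+62, 14+56, 20+48, …, 29+4, 68+0) = 70
One optimal cutting: 2 + 2 + 2 + 2 + 2 → ₹14 + ₹14 + ₹14 + ₹14 + ₹14 = ₹70.

70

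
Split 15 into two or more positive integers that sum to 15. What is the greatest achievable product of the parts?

243

Define prod[k] = max over 1≤i<k of i · max(k−i, prod[k−i]); the inner max lets the remainder stay uncut if that's better.
prod[2] = 1*max(1,0) = 1*1 = 1
prod[3] = max(1*2, 2*1) = 2
prod[4] = max(1*3, 2*2, 3*1) = 4
prod[5] = max(1*4, 2*3, 3*2, 4*1) = 6
prod[6] = max(1*6, 2*4, 3*3, 4*2, 5*1) = 9
prod[7] = max(1*9, 2*6, 3*4, 4*3, 5*2, 6*1) = 12
prod[8] = max(1*12, 2*9, 3*6, …, 6*2, 7*1) = 18
prod[9] = max(1*18, 2*12, 3*9, …, 7*2, 8*1) = 27
prod[10] = max(1*27, 2*18, 3*12, …, 8*2, 9*1) = 36
prod[11] = max(1*36, 2*27, 3*18, …, 9*2, 10*1) = 54
prod[12] = max(1*54, 2*36, 3*27, …, 10*2, 11*1) = 81
prod[13] = max(1*81, 2*54, 3*36, …, 11*2, 12*1) = 108
prod[14] = max(1*108, 2*81, 3*54, …, 12*2, 13*1) = 162
prod[15] = max(1*162, 2*108, 3*81, …, 13*2, 14*1) = 243
One optimal split: 3 + 3 + 3 + 3 + 3; product 3*3*3*3*3 = 243.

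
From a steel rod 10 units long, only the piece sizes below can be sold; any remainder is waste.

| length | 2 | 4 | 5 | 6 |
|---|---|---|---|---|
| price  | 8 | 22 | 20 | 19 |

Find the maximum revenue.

52

Let f[k] be the best obtainable value from length k. For each k, try every first piece i and keep the best of price[i] + f[k−i].
f[1] = 0
f[2] = 8
f[3] = 8
f[4] = max(8+8, 22+0) = 22
f[5] = max(8+8, 22+0, 20+0) = 22
f[6] = max(8+22, 22+8, 20+0, 19+0) = 30
f[7] = max(8+22, 22+8, 20+8, 19+0) = 30
f[8] = max(8+30, 22+22, 20+8, 19+8) = 44
f[9] = max(8+30, 22+22, 20+22, 19+8) = 44
f[10] = max(8+44, 22+30, 20+22, 19+22) = 52
One optimal cutting: 4 + 4 + 2 → $52.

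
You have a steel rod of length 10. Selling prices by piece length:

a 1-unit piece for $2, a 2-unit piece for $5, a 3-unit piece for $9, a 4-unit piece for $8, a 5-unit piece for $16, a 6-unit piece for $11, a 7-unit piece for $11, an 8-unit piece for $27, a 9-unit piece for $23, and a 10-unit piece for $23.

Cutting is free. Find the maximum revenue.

Consider every possible first cut. r[k] is the best of p[i]+r[k−i] over all sellable i≤k.
r[1] = 2
r[2] = 5
r[3] = 9
r[4] = 11  (first piece 1, then r[3]=9)
r[5] = 16
r[6] = 18  (first piece 1, then r[5]=16)
r[7] = 21  (first piece 2, then r[5]=16)
r[8] = 27
r[9] = 29  (first piece 1, then r[8]=27)
r[10] = 32  (first piece 2, then r[8]=27)
One optimal cutting: 8 + 2 → $27 + $5 = $32.

32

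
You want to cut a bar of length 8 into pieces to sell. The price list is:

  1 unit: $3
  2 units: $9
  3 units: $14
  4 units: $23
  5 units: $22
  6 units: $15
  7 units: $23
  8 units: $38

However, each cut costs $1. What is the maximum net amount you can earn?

Consider every possible first cut. net[k] is the best of p[i]+net[k−i] over all sellable i≤k, charging 1 whenever i<k.
net[1] = 3
net[2] = max(3+3-1, 9+0) = 9
net[3] = max(3+9-1, 9+3-1, 14+0) = 14
net[4] = max(3+14-1, 9+9-1, 14+3-1, 23+0) = 23
net[5] = max(3+23-1, 9+14-1, 14+9-1, 23+3-1, 22+0) = 25
net[6] = max(3+25-1, 9+23-1, 14+14-1, 23+9-1, 22+3-1, 15+0) = 31
net[7] = max(3+31-1, 9+25-1, 14+23-1, …, 15+3-1, 23+0) = 36
net[8] = max(3+36-1, 9+31-1, 14+25-1, …, 23+3-1, 38+0) = 45
One optimal plan: pieces 4 + 4 (1 cut) → $46 − $1 = $45.

45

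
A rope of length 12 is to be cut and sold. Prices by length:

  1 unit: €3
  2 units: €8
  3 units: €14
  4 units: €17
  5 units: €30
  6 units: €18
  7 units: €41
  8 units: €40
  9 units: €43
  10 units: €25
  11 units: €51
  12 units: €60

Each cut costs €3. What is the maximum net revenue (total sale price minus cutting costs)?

68

Consider every possible first cut. net[k] is the best of p[i]+net[k−i] over all sellable i≤k, charging 3 whenever i<k.
net[1] = 3
net[2] = 8
net[3] = 14
net[4] = 17
net[5] = 30
net[6] = 30  (first piece 1, then net[5]=30)
net[7] = 41
net[8] = 41  (first piece 1, then net[7]=41)
net[9] = 46  (first piece 2, then net[7]=41)
net[10] = 57  (first piece 5, then net[5]=30)
net[11] = 57  (first piece 1, then net[10]=57)
net[12] = 68  (first piece 5, then net[7]=41)
One optimal plan: pieces 7 + 5 (1 cut) → €71 − €3 = €68.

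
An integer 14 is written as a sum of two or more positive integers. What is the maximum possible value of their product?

Fill P[k] for k=2..14: at each k try every first piece i and multiply by the better of (k−i) uncut or P[k−i].
P[2] = 1*max(1,0) = 1*1 = 1
P[3] = max(1*2, 2*1) = 2
P[4] = max(1*3, 2*2, 3*1) = 4
P[5] = max(1*4, 2*3, 3*2, 4*1) = 6
P[6] = max(1*6, 2*4, 3*3, 4*2, 5*1) = 9
P[7] = max(1*9, 2*6, 3*4, 4*3, 5*2, 6*1) = 12
P[8] = max(1*12, 2*9, 3*6, …, 6*2, 7*1) = 18
P[9] = max(1*18, 2*12, 3*9, …, 7*2, 8*1) = 27
P[10] = max(1*27, 2*18, 3*12, …, 8*2, 9*1) = 36
P[11] = max(1*36, 2*27, 3*18, …, 9*2, 10*1) = 54
P[12] = max(1*54, 2*36, 3*27, …, 10*2, 11*1) = 81
P[13] = max(1*81, 2*54, 3*36, …, 11*2, 12*1) = 108
P[14] = max(1*108, 2*81, 3*54, …, 12*2, 13*1) = 162
One optimal split: 3 + 3 + 3 + 3 + 2; product 3*3*3*3*2 = 162.

162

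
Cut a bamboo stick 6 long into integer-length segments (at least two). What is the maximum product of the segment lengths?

9

Let prod[k] be the best product for length k (with at least one cut). For each first piece i, the rest contributes max(k−i, prod[k−i]).
prod[2] = 1*max(1,0) = 1*1 = 1
prod[3] = 1*max(2,1) = 1*2 = 2
prod[4] = 2*max(2,1) = 2*2 = 4
prod[5] = 2*max(3,2) = 2*3 = 6
prod[6] = 3*max(3,2) = 3*3 = 9
One optimal split: 3 + 3; product 3*3 = 9.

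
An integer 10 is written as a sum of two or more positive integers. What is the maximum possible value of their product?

36

Fill P[k] for k=2..10: at each k try every first piece i and multiply by the better of (k−i) uncut or P[k−i].
P[2] = 1*max(1,0) = 1*1 = 1
P[3] = max(1*2, 2*1) = 2
P[4] = max(1*3, 2*2, 3*1) = 4
P[5] = max(1*4, 2*3, 3*2, 4*1) = 6
P[6] = max(1*6, 2*4, 3*3, 4*2, 5*1) = 9
P[7] = max(1*9, 2*6, 3*4, 4*3, 5*2, 6*1) = 12
P[8] = max(1*12, 2*9, 3*6, …, 6*2, 7*1) = 18
P[9] = max(1*18, 2*12, 3*9, …, 7*2, 8*1) = 27
P[10] = max(1*27, 2*18, 3*12, …, 8*2, 9*1) = 36
One optimal split: 3 + 3 + 2 + 2; product 3*3*2*2 = 36.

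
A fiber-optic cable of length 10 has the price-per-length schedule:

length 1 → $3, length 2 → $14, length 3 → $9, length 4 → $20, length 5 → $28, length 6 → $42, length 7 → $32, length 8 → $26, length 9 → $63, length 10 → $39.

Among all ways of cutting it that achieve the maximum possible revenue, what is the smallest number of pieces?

3

Build r[k] bottom-up: r[k] = max over allowed piece i of (p[i] + r[k−i]).
r[1] = 3
r[2] = max(3+3, 14+0) = 14
r[3] = max(3+14, 14+3, 9+0) = 17
r[4] = max(3+17, 14+14, 9+3, 20+0) = 28
r[5] = max(3+28, 14+17, 9+14, 20+3, 28+0) = 31
r[6] = max(3+31, 14+28, 9+17, 20+14, 28+3, 42+0) = 42
r[7] = max(3+42, 14+31, 9+28, …, 42+3, 32+0) = 45
r[8] = max(3+45, 14+42, 9+31, …, 32+3, 26+0) = 56
r[9] = max(3+56, 14+45, 9+42, …, 26+3, 63+0) = 63
r[10] = max(3+63, 14+56, 9+45, …, 63+3, 39+0) = 70
Maximum revenue is $70.
Now minimize piece count subject to staying optimal: for each k, pieces[k] = 1 + min over i with p[i]+r[k−i]=r[k] of pieces[k−i].
pieces[7] = 2
pieces[8] = 2
pieces[9] = 1
pieces[10] = 3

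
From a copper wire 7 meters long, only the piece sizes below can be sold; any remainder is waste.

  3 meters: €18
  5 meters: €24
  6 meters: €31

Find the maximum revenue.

36

Consider every possible first cut. best[k] is the best of p[i]+best[k−i] over all sellable i≤k.
best[1] = 0
best[2] = 0
best[3] = 18
best[4] = 18
best[5] = max(18+0, 24+0) = 24
best[6] = max(18+18, 24+0, 31+0) = 36
best[7] = max(18+18, 24+0, 31+0) = 36
One optimal cutting: pieces 3 + 3 with 1 meter of scrap → €36.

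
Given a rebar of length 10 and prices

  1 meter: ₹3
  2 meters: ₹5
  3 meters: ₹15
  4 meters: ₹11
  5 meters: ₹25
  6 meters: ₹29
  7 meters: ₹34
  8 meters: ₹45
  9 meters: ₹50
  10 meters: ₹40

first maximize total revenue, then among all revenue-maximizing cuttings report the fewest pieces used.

Consider every possible first cut. r[k] is the best of p[i]+r[k−i] over all sellable i≤k.
r[1] = 3
r[2] = max(3+3, 5+0) = 6
r[3] = max(3+6, 5+3, 15+0) = 15
r[4] = max(3+15, 5+6, 15+3, 11+0) = 18
r[5] = max(3+18, 5+15, 15+6, 11+3, 25+0) = 25
r[6] = max(3+25, 5+18, 15+15, 11+6, 25+3, 29+0) = 30
r[7] = max(3+30, 5+25, 15+18, …, 29+3, 34+0) = 34
r[8] = max(3+34, 5+30, 15+25, …, 34+3, 45+0) = 45
r[9] = max(3+45, 5+34, 15+30, …, 45+3, 50+0) = 50
r[10] = max(3+50, 5+45, 15+34, …, 50+3, 40+0) = 53
Maximum revenue is ₹53.
Now minimize piece count subject to staying optimal: for each k, pieces[k] = 1 + min over i with p[i]+r[k−i]=r[k] of pieces[k−i].
pieces[7] = 1
pieces[8] = 1
pieces[9] = 1
pieces[10] = 2

2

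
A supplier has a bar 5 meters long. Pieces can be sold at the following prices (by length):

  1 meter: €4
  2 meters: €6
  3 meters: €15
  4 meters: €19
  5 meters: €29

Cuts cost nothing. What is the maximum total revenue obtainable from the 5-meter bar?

29

Build R[k] bottom-up: R[k] = max over allowed piece i of (p[i] + R[k−i]).
R[1] = 4
R[2] = max(4+4, 6+0) = 8
R[3] = max(4+8, 6+4, 15+0) = 15
R[4] = max(4+15, 6+8, 15+4, 19+0) = 19
R[5] = max(4+19, 6+15, 15+8, 19+4, 29+0) = 29
Best is to sell the whole 5-meter piece uncut for €29.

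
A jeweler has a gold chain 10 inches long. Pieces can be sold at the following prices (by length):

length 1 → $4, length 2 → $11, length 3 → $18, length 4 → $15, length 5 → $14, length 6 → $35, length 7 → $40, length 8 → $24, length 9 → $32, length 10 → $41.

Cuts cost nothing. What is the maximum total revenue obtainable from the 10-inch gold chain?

58

Build r[k] bottom-up: r[k] = max over allowed piece i of (p[i] + r[k−i]).
r[1] = 4
r[2] = max(4+4, 11+0) = 11
r[3] = max(4+11, 11+4, 18+0) = 18
r[4] = max(4+18, 11+11, 18+4, 15+0) = 22
r[5] = max(4+22, 11+18, 18+11, 15+4, 14+0) = 29
r[6] = max(4+29, 11+22, 18+18, 15+11, 14+4, 35+0) = 36
r[7] = max(4+36, 11+29, 18+22, …, 35+4, 40+0) = 40
r[8] = max(4+40, 11+36, 18+29, …, 40+4, 24+0) = 47
r[9] = max(4+47, 11+40, 18+36, …, 24+4, 32+0) = 54
r[10] = max(4+54, 11+47, 18+40, …, 32+4, 41+0) = 58
One optimal cutting: 3 + 3 + 3 + 1 → $18 + $18 + $18 + $4 = $58.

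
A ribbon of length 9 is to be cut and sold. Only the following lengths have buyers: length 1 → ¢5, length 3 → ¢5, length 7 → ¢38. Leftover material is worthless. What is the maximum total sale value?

48

Consider every possible first cut. r[k] is the best of p[i]+r[k−i] over all sellable i≤k.
r[1] = 5
r[2] = 10  (first piece 1, then r[1]=5)
r[3] = 15  (first piece 1, then r[2]=10)
r[4] = 20  (first piece 1, then r[3]=15)
r[5] = 25  (first piece 1, then r[4]=20)
r[6] = 30  (first piece 1, then r[5]=25)
r[7] = 38
r[8] = 43  (first piece 1, then r[7]=38)
r[9] = 48  (first piece 1, then r[8]=43)
One optimal cutting: 7 + 1 + 1 → ¢48.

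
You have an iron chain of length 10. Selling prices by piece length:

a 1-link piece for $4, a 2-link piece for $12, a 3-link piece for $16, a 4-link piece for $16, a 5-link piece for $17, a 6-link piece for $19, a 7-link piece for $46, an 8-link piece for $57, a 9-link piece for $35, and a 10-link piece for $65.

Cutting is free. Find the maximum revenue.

Build r[k] bottom-up: r[k] = max over allowed piece i of (p[i] + r[k−i]).
r[1] = 4
r[2] = 12
r[3] = 16  (first piece 1, then r[2]=12)
r[4] = 24  (first piece 2, then r[2]=12)
r[5] = 28  (first piece 1, then r[4]=24)
r[6] = 36  (first piece 2, then r[4]=24)
r[7] = 46
r[8] = 57
r[9] = 61  (first piece 1, then r[8]=57)
r[10] = 69  (first piece 2, then r[8]=57)
One optimal cutting: 8 + 2 → $57 + $12 = $69.

69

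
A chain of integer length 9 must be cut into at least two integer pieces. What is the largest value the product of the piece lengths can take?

Let prod[k] be the best product for length k (with at least one cut). For each first piece i, the rest contributes max(k−i, prod[k−i]).
prod[2] = 1·max(1,0) = 1·1 = 1
prod[3] = max(1·2, 2·1) = 2
prod[4] = max(1·3, 2·2, 3·1) = 4
prod[5] = max(1·4, 2·3, 3·2, 4·1) = 6
prod[6] = max(1·6, 2·4, 3·3, 4·2, 5·1) = 9
prod[7] = max(1·9, 2·6, 3·4, 4·3, 5·2, 6·1) = 12
prod[8] = max(1·12, 2·9, 3·6, …, 6·2, 7·1) = 18
prod[9] = max(1·18, 2·12, 3·9, …, 7·2, 8·1) = 27
One optimal split: 3 + 3 + 3; product 3·3·3 = 27.

27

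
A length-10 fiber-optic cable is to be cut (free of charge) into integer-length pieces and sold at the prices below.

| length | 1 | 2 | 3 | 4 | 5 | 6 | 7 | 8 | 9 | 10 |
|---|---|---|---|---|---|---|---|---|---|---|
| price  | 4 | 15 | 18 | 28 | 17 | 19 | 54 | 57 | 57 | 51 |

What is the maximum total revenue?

Let r[k] be the best obtainable value from length k. For each k, try every first piece i and keep the best of price[i] + r[k−i].
r[1] = 4
r[2] = max(4+4, 15+0) = 15
r[3] = max(4+15, 15+4, 18+0) = 19
r[4] = max(4+19, 15+15, 18+4, 28+0) = 30
r[5] = max(4+30, 15+19, 18+15, 28+4, 17+0) = 34
r[6] = max(4+34, 15+30, 18+19, 28+15, 17+4, 19+0) = 45
r[7] = max(4+45, 15+34, 18+30, …, 19+4, 54+0) = 54
r[8] = max(4+54, 15+45, 18+34, …, 54+4, 57+0) = 60
r[9] = max(4+60, 15+54, 18+45, …, 57+4, 57+0) = 69
r[10] = max(4+69, 15+60, 18+54, …, 57+4, 51+0) = 75
One optimal cutting: 2 + 2 + 2 + 2 + 2 → $15 + $15 + $15 + $15 + $15 = $75.

75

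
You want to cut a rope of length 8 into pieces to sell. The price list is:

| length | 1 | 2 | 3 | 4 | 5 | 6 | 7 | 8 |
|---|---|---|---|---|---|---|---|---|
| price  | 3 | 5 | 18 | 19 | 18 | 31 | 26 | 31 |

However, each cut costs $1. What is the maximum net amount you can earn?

Consider every possible first cut. v[k] is the best of p[i]+v[k−i] over all sellable i≤k, charging 1 whenever i<k.
v[1] = 3
v[2] = 5  (first piece 1, then v[1]=3)
v[3] = 18
v[4] = 20  (first piece 1, then v[3]=18)
v[5] = 22  (first piece 1, then v[4]=20)
v[6] = 35  (first piece 3, then v[3]=18)
v[7] = 37  (first piece 1, then v[6]=35)
v[8] = 39  (first piece 1, then v[7]=37)
One optimal plan: pieces 3 + 3 + 1 + 1 (3 cuts) → $42 − $3 = $39.

39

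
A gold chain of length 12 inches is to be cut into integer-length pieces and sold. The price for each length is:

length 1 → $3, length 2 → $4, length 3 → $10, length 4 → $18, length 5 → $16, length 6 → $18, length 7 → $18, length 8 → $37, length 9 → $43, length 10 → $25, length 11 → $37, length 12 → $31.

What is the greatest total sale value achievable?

Let v[k] be the best obtainable value from length k. For each k, try every first piece i and keep the best of price[i] + v[k−i].
v[1] = 3
v[2] = 6  (first piece 1, then v[1]=3)
v[3] = 10
v[4] = 18
v[5] = 21  (first piece 1, then v[4]=18)
v[6] = 24  (first piece 1, then v[5]=21)
v[7] = 28  (first piece 3, then v[4]=18)
v[8] = 37
v[9] = 43
v[10] = 46  (first piece 1, then v[9]=43)
v[11] = 49  (first piece 1, then v[10]=46)
v[12] = 55  (first piece 4, then v[8]=37)
One optimal cutting: 8 + 4 → $37 + $18 = $55.

55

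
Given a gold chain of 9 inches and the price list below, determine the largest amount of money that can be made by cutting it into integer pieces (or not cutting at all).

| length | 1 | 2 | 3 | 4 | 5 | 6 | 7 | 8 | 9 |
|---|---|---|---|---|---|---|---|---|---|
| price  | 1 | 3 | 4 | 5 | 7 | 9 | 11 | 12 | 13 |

Let r[k] be the best obtainable value from length k. For each k, try every first piece i and keep the best of price[i] + r[k−i].
r[1] = 1
r[2] = max(1+1, 3+0) = 3
r[3] = max(1+3, 3+1, 4+0) = 4
r[4] = max(1+4, 3+3, 4+1, 5+0) = 6
r[5] = max(1+6, 3+4, 4+3, 5+1, 7+0) = 7
r[6] = max(1+7, 3+6, 4+4, 5+3, 7+1, 9+0) = 9
r[7] = max(1+9, 3+7, 4+6, …, 9+1, 11+0) = 11
r[8] = max(1+11, 3+9, 4+7, …, 11+1, 12+0) = 12
r[9] = max(1+12, 3+11, 4+9, …, 12+1, 13+0) = 14
One optimal cutting: 7 + 2 → $11 + $3 = $14.

14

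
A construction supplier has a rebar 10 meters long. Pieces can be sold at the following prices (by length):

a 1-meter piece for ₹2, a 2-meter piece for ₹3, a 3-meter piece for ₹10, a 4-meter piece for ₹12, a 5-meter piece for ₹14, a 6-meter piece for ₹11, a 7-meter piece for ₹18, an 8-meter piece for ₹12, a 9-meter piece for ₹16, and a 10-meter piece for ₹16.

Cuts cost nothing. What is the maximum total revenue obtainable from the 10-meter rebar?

32

Let best[k] be the best obtainable value from length k. For each k, try every first piece i and keep the best of price[i] + best[k−i].
best[1] = 2
best[2] = max(2+2, 3+0) = 4
best[3] = max(2+4, 3+2, 10+0) = 10
best[4] = max(2+10, 3+4, 10+2, 12+0) = 12
best[5] = max(2+12, 3+10, 10+4, 12+2, 14+0) = 14
best[6] = max(2+14, 3+12, 10+10, 12+4, 14+2, 11+0) = 20
best[7] = max(2+20, 3+14, 10+12, …, 11+2, 18+0) = 22
best[8] = max(2+22, 3+20, 10+14, …, 18+2, 12+0) = 24
best[9] = max(2+24, 3+22, 10+20, …, 12+2, 16+0) = 30
best[10] = max(2+30, 3+24, 10+22, …, 16+2, 16+0) = 32
One optimal cutting: 3 + 3 + 3 + 1 → ₹10 + ₹10 + ₹10 + ₹2 = ₹32.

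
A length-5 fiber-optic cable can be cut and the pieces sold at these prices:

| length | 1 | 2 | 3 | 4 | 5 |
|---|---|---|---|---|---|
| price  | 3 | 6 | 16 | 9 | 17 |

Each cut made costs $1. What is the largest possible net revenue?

Let v[k] be the best obtainable value from length k. For each k, try every first piece i and keep the best of price[i] + v[k−i] minus the 1 cut fee when i<k.
v[1] = 3
v[2] = max(3+3-1, 6+0) = 6
v[3] = max(3+6-1, 6+3-1, 16+0) = 16
v[4] = max(3+16-1, 6+6-1, 16+3-1, 9+0) = 18
v[5] = max(3+18-1, 6+16-1, 16+6-1, 9+3-1, 17+0) = 21
One optimal plan: pieces 3 + 2 (1 cut) → $22 − $1 = $21.

21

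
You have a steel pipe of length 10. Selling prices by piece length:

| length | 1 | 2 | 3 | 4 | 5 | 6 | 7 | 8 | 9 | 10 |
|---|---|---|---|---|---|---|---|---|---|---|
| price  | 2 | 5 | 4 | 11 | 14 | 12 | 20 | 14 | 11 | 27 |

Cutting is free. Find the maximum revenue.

28

Consider every possible first cut. best[k] is the best of p[i]+best[k−i] over all sellable i≤k.
best[1] = 2
best[2] = 5
best[3] = 7  (first piece 1, then best[2]=5)
best[4] = 11
best[5] = 14
best[6] = 16  (first piece 1, then best[5]=14)
best[7] = 20
best[8] = 22  (first piece 1, then best[7]=20)
best[9] = 25  (first piece 2, then best[7]=20)
best[10] = 28  (first piece 5, then best[5]=14)
One optimal cutting: 5 + 5 → $14 + $14 = $28.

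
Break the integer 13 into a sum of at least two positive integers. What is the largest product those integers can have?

108

Let P[k] be the best product for length k (with at least one cut). For each first piece i, the rest contributes max(k−i, P[k−i]).
Small cases: P[2]=1, P[3]=2, P[4]=4, P[5]=6, P[6]=9, P[7]=12, P[8]=18.
P[9] = 3·max(6,9) = 3·9 = 27
P[10] = 2·max(8,18) = 2·18 = 36
P[11] = 2·max(9,27) = 2·27 = 54
P[12] = 3·max(9,27) = 3·27 = 81
P[13] = 2·max(11,54) = 2·54 = 108
One optimal split: 3 + 3 + 3 + 2 + 2; product 3·3·3·2·2 = 108.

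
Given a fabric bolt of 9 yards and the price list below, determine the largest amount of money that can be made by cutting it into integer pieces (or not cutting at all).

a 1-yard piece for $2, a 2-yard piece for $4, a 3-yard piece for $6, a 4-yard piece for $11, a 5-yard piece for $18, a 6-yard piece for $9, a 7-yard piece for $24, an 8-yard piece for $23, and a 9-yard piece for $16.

29

Build v[k] bottom-up: v[k] = max over allowed piece i of (p[i] + v[k−i]).
v[1] = 2
v[2] = max(2+2, 4+0) = 4
v[3] = max(2+4, 4+2, 6+0) = 6
v[4] = max(2+6, 4+4, 6+2, 11+0) = 11
v[5] = max(2+11, 4+6, 6+4, 11+2, 18+0) = 18
v[6] = max(2+18, 4+11, 6+6, 11+4, 18+2, 9+0) = 20
v[7] = max(2+20, 4+18, 6+11, …, 9+2, 24+0) = 24
v[8] = max(2+24, 4+20, 6+18, …, 24+2, 23+0) = 26
v[9] = max(2+26, 4+24, 6+20, …, 23+2, 16+0) = 29
One optimal cutting: 5 + 4 → $18 + $11 = $29.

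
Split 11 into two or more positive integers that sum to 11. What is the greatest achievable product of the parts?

54

Fill P[k] for k=2..11: at each k try every first piece i and multiply by the better of (k−i) uncut or P[k−i].
P[2] = 1×max(1,0) = 1×1 = 1
P[3] = 1×max(2,1) = 1×2 = 2
P[4] = 2×max(2,1) = 2×2 = 4
P[5] = 2×max(3,2) = 2×3 = 6
P[6] = 3×max(3,2) = 3×3 = 9
P[7] = 2×max(5,6) = 2×6 = 12
P[8] = 2×max(6,9) = 2×9 = 18
P[9] = 3×max(6,9) = 3×9 = 27
P[10] = 2×max(8,18) = 2×18 = 36
P[11] = 2×max(9,27) = 2×27 = 54
One optimal split: 3 + 3 + 3 + 2; product 3×3×3×2 = 54.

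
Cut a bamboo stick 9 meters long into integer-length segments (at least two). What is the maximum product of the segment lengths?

27

Define m[k] = max over 1≤i<k of i · max(k−i, m[k−i]); the inner max lets the remainder stay uncut if that's better.
m[2] = 1·max(1,0) = 1·1 = 1
m[3] = max(1·2, 2·1) = 2
m[4] = max(1·3, 2·2, 3·1) = 4
m[5] = max(1·4, 2·3, 3·2, 4·1) = 6
m[6] = max(1·6, 2·4, 3·3, 4·2, 5·1) = 9
m[7] = max(1·9, 2·6, 3·4, 4·3, 5·2, 6·1) = 12
m[8] = max(1·12, 2·9, 3·6, …, 6·2, 7·1) = 18
m[9] = max(1·18, 2·12, 3·9, …, 7·2, 8·1) = 27
One optimal split: 3 + 3 + 3; product 3·3·3 = 27.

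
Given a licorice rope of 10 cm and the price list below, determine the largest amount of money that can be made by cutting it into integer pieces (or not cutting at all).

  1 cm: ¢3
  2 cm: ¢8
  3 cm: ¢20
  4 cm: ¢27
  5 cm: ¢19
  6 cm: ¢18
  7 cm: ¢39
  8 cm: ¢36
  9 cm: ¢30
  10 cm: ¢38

67

Consider every possible first cut. best[k] is the best of p[i]+best[k−i] over all sellable i≤k.
best[1] = 3
best[2] = 8
best[3] = 20
best[4] = 27
best[5] = 30  (first piece 1, then best[4]=27)
best[6] = 40  (first piece 3, then best[3]=20)
best[7] = 47  (first piece 3, then best[4]=27)
best[8] = 54  (first piece 4, then best[4]=27)
best[9] = 60  (first piece 3, then best[6]=40)
best[10] = 67  (first piece 3, then best[7]=47)
One optimal cutting: 4 + 3 + 3 → ¢27 + ¢20 + ¢20 = ¢67.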